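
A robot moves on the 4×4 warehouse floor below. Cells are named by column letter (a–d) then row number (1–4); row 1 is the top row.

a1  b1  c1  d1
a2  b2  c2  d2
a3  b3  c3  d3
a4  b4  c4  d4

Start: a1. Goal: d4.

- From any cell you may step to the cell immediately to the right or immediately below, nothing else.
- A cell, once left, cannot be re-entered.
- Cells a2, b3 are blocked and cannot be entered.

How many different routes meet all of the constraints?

7

A right/down-only route from a1 to d4 makes exactly 3 down-moves and 3 right-moves in some order.
With no other constraints that would be C(6,3) = 20 routes.
Subtract routes through each blocked cell (inclusion–exclusion for overlaps): − through a2: 10 − through b3: 9 + through a2&b3: 6 → 7.
That gives 7 routes.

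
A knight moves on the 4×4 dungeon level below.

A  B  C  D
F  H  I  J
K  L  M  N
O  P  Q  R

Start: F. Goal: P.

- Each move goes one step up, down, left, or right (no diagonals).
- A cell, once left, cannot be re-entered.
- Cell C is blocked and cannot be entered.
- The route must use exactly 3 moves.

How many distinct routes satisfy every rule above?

3

Need simple routes of exactly 3 moves from F to P (Manhattan distance 3, so 0 moves are spent on a detour and 0 undoing it).
Enumerating: F K O P | F K L P | F H L P.
That gives 3 routes.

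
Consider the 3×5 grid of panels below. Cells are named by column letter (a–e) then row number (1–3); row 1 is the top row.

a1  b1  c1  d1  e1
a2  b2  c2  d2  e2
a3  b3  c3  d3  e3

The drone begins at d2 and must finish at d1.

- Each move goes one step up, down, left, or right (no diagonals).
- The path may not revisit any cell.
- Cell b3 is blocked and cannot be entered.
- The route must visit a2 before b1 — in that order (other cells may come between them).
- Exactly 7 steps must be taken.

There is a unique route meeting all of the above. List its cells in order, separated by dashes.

The waypoints must appear in the order a2, b1, with no cell reused.
Route from d2: 3× left (reaching a2), up to a1, 3× right (reaching d1) — 7 moves in all.
Check: order respected (a2 at step 3, b1 at step 5); 7 moves as required.

d2 - c2 - b2 - a2 - a1 - b1 - c1 - d1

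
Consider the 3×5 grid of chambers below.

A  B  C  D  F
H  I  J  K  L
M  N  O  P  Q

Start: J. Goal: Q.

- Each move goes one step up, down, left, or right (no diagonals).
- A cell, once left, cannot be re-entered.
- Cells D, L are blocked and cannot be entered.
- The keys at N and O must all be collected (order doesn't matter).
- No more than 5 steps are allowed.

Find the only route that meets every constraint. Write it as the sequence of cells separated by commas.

The 5-move cap with required stops at N, O leaves no slack for detours.
Route from J: left to I, down to N, 3× right (reaching Q) — 5 moves in all.
Check: all required cells visited; 5 ≤ 5 moves.

J, I, N, O, P, Q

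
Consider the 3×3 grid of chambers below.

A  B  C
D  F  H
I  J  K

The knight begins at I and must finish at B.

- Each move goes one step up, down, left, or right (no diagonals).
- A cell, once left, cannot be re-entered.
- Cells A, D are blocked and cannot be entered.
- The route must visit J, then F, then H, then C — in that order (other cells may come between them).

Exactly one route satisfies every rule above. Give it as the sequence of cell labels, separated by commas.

I, J, F, H, C, B

The waypoints must appear in the order J, F, H, C, with no cell reused.
Route from I: right 1 to J, up 1 to F, right 1 to H, up 1 to C, left 1 to B — 5 moves in all.
Check: order respected (J at step 1, F at step 2, H at step 3, C at step 4).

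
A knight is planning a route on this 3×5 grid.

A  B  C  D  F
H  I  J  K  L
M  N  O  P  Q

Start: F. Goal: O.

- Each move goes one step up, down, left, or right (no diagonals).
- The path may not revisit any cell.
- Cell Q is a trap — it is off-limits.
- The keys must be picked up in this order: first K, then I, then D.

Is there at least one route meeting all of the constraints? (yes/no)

no

Ignoring the required order, 18 revisit-free routes from F to O pass through all of K, I, and D; the waypoint orders that occur are K → D → I (9); D → K → I (6); D → I → K (3) — never K → I → D.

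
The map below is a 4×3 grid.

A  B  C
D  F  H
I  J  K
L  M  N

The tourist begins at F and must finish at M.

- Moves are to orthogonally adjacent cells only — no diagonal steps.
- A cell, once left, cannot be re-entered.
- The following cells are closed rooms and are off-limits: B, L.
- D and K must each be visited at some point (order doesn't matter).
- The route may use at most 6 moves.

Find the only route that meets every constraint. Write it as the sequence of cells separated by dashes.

The 6-move cap with required stops at D, K leaves no slack for detours.
Route from F: left 1 to D, down 1 to I, right 2 to K, down 1 to N, left 1 to M — 6 moves in all.
Check: all required cells visited; 6 ≤ 6 moves.

F - D - I - J - K - N - M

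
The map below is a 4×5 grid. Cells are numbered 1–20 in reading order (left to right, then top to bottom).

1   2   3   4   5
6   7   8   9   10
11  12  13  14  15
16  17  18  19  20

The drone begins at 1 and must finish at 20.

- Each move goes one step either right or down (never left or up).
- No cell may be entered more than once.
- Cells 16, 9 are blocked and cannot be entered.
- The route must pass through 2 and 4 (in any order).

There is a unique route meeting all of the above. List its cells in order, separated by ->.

1 -> 2 -> 3 -> 4 -> 5 -> 10 -> 15 -> 20

Moves only go right or down, so the column and row indices never decrease.
Route from 1: right 4 to 5, down 3 to 20 — 7 moves in all.
Check: all required cells visited.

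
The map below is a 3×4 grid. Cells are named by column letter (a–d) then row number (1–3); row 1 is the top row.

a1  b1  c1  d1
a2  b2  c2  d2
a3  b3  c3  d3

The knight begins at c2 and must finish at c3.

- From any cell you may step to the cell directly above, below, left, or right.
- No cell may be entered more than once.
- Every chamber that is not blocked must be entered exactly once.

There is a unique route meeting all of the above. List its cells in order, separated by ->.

Need to visit all 12 open cells exactly once, starting at c2 and ending at c3.
Cell d3 has only two open neighbours (d2 and c3), so the path must pass straight through it: one of those is the cell it's entered from and the other is where it exits.
Route from c2: left to b2, down to b3, left to a3, 2× up (reaching a1), 3× right (reaching d1), 2× down (reaching d3), left to c3 — 11 moves in all.
Check: all 12 open cells covered.

c2 -> b2 -> b3 -> a3 -> a2 -> a1 -> b1 -> c1 -> d1 -> d2 -> d3 -> c3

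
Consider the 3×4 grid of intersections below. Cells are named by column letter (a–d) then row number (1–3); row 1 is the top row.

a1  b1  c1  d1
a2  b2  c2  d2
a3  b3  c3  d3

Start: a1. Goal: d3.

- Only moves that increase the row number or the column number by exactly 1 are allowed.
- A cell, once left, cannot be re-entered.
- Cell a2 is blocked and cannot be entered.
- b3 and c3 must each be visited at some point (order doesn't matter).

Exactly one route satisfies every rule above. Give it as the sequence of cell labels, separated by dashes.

Moves only go right or down, so the column and row indices never decrease.
Route from a1: right 1 to b1, down 2 to b3, right 2 to d3 — 5 moves in all.
Check: all required cells visited.

a1 - b1 - b2 - b3 - c3 - d3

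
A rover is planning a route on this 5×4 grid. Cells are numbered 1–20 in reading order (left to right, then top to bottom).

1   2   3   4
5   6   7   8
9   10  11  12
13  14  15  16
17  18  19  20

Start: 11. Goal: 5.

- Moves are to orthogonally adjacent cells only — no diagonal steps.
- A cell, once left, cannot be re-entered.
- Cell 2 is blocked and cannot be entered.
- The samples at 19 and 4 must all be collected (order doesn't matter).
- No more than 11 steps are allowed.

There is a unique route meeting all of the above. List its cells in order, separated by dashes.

Any route must reach 19 and 4 and still end at 5 within 11 moves, so the order of the required stops is forced.
Route from 11: down 2 to 19, right 1 to 20, up 4 to 4, left 1 to 3, down 1 to 7, left 2 to 5 — 11 moves in all.
Check: all required cells visited; 11 ≤ 11 moves.

11 - 15 - 19 - 20 - 16 - 12 - 8 - 4 - 3 - 7 - 6 - 5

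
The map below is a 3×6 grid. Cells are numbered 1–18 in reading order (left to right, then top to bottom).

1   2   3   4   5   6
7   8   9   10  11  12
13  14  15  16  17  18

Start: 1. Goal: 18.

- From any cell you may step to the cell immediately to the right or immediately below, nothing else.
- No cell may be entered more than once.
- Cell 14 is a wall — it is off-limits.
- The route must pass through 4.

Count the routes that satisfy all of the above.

A right/down-only route from 1 to 18 makes exactly 2 down-moves and 5 right-moves in some order.
With no other constraints that would be C(7,2) = 21 routes.
Split at 4 and multiply the segment counts (each segment already excludes blocked cells): 1→4: 1; 4→18: 6; product = 6.
That gives 6 routes.

6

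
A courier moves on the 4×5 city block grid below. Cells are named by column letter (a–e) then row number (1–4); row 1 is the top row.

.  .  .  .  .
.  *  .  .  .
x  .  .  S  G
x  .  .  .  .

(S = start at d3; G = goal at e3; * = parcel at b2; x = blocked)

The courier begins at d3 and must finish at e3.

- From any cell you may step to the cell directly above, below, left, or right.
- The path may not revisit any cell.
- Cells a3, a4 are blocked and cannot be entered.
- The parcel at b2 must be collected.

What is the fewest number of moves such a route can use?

7

Any route passes through b2 somewhere between d3 and e3. Summing Manhattan distances along the two legs (d3 → b2 → e3) gives a lower bound of 3 + 4 = 7 moves.
A route of 7 moves achieves this: d3 → c3 → b3 → b2 → c2 → d2 → e2 → e3.
Since 7 matches the lower bound, it is optimal.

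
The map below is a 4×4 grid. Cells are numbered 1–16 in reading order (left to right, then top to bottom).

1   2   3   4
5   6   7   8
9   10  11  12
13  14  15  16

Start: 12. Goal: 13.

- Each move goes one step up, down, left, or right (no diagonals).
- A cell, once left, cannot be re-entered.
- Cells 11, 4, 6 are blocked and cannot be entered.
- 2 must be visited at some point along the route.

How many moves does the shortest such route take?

8

Any route passes through 2 somewhere between 12 and 13. Summing Manhattan distances along the two legs (12 → 2 → 13) gives a lower bound of 4 + 4 = 8 moves.
A route of 8 moves achieves this: 12 → 8 → 7 → 3 → 2 → 1 → 5 → 9 → 13.
Since 8 matches the lower bound, it is optimal.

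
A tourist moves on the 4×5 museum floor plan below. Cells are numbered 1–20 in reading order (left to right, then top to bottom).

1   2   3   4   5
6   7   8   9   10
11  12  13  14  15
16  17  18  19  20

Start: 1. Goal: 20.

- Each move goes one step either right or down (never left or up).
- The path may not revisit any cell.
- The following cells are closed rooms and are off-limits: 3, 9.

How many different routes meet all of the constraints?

A right/down-only route from 1 to 20 makes exactly 3 down-moves and 4 right-moves in some order.
With no other constraints that would be C(7,3) = 35 routes.
Subtract routes through each blocked cell (inclusion–exclusion for overlaps): − through 3: 10 − through 9: 12 + through 3&9: 6 → 19.
That gives 19 routes.

19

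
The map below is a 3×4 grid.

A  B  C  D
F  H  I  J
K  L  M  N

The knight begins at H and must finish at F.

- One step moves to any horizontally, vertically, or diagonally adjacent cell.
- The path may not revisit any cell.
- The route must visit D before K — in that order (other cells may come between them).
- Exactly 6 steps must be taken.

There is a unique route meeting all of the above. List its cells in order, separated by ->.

The waypoints must appear in the order D, K, with no cell reused.
Route from H: up-right 1 to C, right 1 to D, down-left 2 to L, left 1 to K, up 1 to F — 6 moves in all.
Check: order respected (D at step 2, K at step 5); 6 moves as required.

H -> C -> D -> I -> L -> K -> F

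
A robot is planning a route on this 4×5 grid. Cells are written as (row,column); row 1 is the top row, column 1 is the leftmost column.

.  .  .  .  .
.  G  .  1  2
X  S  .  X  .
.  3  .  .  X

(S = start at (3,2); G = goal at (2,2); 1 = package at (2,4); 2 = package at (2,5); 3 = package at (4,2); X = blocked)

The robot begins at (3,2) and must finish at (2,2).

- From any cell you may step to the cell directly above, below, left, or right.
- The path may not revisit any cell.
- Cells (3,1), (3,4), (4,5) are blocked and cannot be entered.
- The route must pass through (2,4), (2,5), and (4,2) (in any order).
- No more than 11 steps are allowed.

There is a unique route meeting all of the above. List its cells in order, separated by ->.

The budget equals the shortest possible length, so every move has to be on a shortest route through the required cells.
Route from (3,2): down 1 to (4,2), right 1 to (4,3), up 2 to (2,3), right 2 to (2,5), up 1 to (1,5), left 3 to (1,2), down 1 to (2,2) — 11 moves in all.
Check: all required cells visited; 11 ≤ 11 moves.

(3,2) -> (4,2) -> (4,3) -> (3,3) -> (2,3) -> (2,4) -> (2,5) -> (1,5) -> (1,4) -> (1,3) -> (1,2) -> (2,2)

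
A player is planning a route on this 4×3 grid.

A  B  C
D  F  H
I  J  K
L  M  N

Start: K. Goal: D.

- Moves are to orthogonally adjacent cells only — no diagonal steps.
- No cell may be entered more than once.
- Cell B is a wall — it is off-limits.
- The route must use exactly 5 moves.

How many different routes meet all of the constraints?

5

Need simple routes of exactly 5 moves from K to D (Manhattan distance 3, so 1 moves are spent on a detour and 1 undoing it).
Enumerating: K H F J I D | K N M J F D | K N M J I D | K N M L I D | K J M L I D.
That gives 5 routes.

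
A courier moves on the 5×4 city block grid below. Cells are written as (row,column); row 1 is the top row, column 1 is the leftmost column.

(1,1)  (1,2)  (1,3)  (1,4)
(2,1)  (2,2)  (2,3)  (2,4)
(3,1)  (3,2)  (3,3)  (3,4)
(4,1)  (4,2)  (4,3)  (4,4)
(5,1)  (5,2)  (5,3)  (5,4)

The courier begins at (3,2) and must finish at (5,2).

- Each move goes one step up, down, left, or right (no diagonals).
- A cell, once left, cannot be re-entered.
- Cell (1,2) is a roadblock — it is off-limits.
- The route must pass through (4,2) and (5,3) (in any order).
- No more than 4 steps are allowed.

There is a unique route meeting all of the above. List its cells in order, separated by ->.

The budget equals the shortest possible length, so every move has to be on a shortest route through the required cells.
Route from (3,2): down to (4,2), right to (4,3), down to (5,3), left to (5,2) — 4 moves in all.
Check: all required cells visited; 4 ≤ 4 moves.

(3,2) -> (4,2) -> (4,3) -> (5,3) -> (5,2)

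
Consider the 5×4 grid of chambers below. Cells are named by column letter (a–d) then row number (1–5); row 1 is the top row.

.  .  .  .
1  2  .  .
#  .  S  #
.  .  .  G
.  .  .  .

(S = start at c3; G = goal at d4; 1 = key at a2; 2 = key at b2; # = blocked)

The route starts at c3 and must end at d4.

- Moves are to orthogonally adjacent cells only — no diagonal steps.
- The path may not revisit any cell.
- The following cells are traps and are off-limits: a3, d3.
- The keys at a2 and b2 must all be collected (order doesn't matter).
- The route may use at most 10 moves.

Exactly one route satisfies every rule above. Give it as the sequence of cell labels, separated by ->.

c3 -> c2 -> c1 -> b1 -> a1 -> a2 -> b2 -> b3 -> b4 -> c4 -> d4

Any route must reach a2 and b2 and still end at d4 within 10 moves, so the order of the required stops is forced.
Route from c3: 2× up (reaching c1), 2× left (reaching a1), down to a2, right to b2, 2× down (reaching b4), 2× right (reaching d4) — 10 moves in all.
Check: all required cells visited; 10 ≤ 10 moves.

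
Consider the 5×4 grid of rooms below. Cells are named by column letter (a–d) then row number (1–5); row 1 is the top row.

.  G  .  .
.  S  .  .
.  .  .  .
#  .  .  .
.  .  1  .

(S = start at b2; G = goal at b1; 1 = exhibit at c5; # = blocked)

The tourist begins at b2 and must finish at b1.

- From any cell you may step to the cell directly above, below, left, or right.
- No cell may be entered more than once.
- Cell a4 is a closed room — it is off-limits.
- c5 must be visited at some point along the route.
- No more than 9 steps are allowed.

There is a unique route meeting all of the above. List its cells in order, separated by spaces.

b2 b3 b4 b5 c5 c4 c3 c2 c1 b1

The budget equals the shortest possible length, so every move has to be on a shortest route through the required cells.
Route from b2: 3× down (reaching b5), right to c5, 4× up (reaching c1), left to b1 — 9 moves in all.
Check: all required cells visited; 9 ≤ 9 moves.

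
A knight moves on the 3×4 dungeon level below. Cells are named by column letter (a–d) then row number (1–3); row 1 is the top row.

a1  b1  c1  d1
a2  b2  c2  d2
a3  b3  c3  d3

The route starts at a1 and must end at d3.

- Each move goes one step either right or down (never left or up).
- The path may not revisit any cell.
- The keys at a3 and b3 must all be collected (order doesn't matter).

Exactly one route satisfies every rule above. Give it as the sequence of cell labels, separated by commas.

a1, a2, a3, b3, c3, d3

Moves only go right or down, so the column and row indices never decrease.
Route from a1: down 2 to a3, right 3 to d3 — 5 moves in all.
Check: all required cells visited.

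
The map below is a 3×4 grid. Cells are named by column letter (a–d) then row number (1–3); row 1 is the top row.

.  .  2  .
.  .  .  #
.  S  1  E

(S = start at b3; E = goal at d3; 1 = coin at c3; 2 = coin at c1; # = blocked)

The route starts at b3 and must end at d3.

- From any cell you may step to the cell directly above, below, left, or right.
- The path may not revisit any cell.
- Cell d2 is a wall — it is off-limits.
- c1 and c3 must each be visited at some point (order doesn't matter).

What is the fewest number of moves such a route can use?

Any route passes through c1 and c3 in some order between b3 and d3. Summing Manhattan distances along each leg and taking the cheapest ordering (b3 → c3 → c1 → d3) gives a lower bound of 1 + 2 + 3 = 6 moves.
A route of 6 moves achieves this: b3 → b2 → b1 → c1 → c2 → c3 → d3.
Since 6 matches the lower bound, it is optimal.

6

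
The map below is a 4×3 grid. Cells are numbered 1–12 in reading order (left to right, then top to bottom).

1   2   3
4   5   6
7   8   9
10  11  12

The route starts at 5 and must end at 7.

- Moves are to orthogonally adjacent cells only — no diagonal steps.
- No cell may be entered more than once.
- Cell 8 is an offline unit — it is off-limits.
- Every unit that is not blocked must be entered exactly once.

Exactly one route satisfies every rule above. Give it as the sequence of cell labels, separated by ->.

5 -> 4 -> 1 -> 2 -> 3 -> 6 -> 9 -> 12 -> 11 -> 10 -> 7

Need to visit all 11 open cells exactly once, starting at 5 and ending at 7.
Cell 3 has only two open neighbours (6 and 2), so the path must pass straight through it: one of those is the cell it's entered from and the other is where it exits.
Route from 5: left to 4, up to 1, 2× right (reaching 3), 3× down (reaching 12), 2× left (reaching 10), up to 7 — 10 moves in all.
Check: all 11 open cells covered.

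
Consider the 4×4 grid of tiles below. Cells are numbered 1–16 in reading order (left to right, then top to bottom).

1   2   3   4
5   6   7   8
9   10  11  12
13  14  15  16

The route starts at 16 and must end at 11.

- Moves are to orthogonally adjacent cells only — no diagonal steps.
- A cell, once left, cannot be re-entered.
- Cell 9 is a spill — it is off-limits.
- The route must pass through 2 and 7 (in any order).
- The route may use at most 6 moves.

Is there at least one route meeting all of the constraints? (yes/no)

no

Even ignoring the no-revisit rule, getting from 16 to 11, taking the cheapest ordering 16 → 7 → 2 → 11 needs at least 3 + 2 + 3 = 8 moves (Manhattan distance per leg), which exceeds the 6-move limit.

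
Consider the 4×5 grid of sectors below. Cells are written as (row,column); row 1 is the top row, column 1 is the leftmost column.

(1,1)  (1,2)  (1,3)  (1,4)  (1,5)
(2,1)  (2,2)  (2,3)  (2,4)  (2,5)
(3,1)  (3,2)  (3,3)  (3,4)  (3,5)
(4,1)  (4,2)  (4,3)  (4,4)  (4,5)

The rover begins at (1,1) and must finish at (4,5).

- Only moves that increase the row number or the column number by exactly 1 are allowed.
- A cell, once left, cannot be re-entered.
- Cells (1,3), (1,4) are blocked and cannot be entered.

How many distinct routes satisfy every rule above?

A right/down-only route from (1,1) to (4,5) makes exactly 3 down-moves and 4 right-moves in some order.
With no other constraints that would be C(7,3) = 35 routes.
Subtract routes through each blocked cell (inclusion–exclusion for overlaps): − through (1,3): 10 − through (1,4): 4 + through (1,3)&(1,4): 4 → 25.
That gives 25 routes.

25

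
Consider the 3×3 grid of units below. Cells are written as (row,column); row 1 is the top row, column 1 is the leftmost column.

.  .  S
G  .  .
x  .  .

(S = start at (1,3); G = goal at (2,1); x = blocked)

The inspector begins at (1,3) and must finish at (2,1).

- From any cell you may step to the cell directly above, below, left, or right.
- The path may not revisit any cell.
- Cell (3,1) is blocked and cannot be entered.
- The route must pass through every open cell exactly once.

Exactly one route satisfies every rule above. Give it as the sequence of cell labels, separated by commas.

(1,3), (2,3), (3,3), (3,2), (2,2), (1,2), (1,1), (2,1)

Need to visit all 8 open cells exactly once, starting at (1,3) and ending at (2,1).
Cell (1,1) has only two open neighbours ((2,1) and (1,2)), so the path must pass straight through it: one of those is the cell it's entered from and the other is where it exits.
Route from (1,3): down 2 to (3,3), left 1 to (3,2), up 2 to (1,2), left 1 to (1,1), down 1 to (2,1) — 7 moves in all.
Check: all 8 open cells covered.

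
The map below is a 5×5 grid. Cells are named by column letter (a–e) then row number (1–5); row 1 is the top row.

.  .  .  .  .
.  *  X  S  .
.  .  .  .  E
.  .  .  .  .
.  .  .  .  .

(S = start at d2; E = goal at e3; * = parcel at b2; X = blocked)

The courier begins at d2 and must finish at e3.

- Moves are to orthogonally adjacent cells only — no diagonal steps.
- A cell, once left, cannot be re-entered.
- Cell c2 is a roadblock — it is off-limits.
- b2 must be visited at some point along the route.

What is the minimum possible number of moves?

8

Any route passes through b2 somewhere between d2 and e3. Summing Manhattan distances along the two legs (d2 → b2 → e3) gives a lower bound of 2 + 4 = 6 moves.
That bound ignores the blocked cells. Measuring each leg by the fewest moves that actually steer around them (d2→b2: 4; b2→e3: 4) raises the lower bound to 8.
A route of 8 moves exists: d2 → d1 → c1 → b1 → b2 → b3 → c3 → d3 → e3.
Since 8 matches that lower bound, it is optimal.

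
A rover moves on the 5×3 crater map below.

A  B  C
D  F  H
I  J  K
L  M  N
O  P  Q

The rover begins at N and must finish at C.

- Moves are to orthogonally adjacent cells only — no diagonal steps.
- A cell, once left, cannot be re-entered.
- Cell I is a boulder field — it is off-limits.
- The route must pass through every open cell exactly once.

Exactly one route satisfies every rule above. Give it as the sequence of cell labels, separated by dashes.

Need to visit all 14 open cells exactly once, starting at N and ending at C.
Route from N: down to Q, 2× left (reaching O), up to L, right to M, up to J, right to K, up to H, 2× left (reaching D), up to A, 2× right (reaching C) — 13 moves in all.
Check: all 14 open cells covered.

N - Q - P - O - L - M - J - K - H - F - D - A - B - C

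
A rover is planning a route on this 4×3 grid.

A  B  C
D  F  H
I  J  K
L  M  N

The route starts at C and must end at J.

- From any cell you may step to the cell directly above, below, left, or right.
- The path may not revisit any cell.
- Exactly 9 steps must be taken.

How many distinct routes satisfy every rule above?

Need simple routes of exactly 9 moves from C to J (Manhattan distance 3, so 3 moves are spent on a detour and 3 undoing it).
Enumerating: C H K N M L I D F J | C H F B A D I L M J | C H F D I L M N K J | C B F D I L M N K J | C B F H K N M L I J | C B A D I L M N K J | C B A D F H K N M J.
That gives 7 routes.

7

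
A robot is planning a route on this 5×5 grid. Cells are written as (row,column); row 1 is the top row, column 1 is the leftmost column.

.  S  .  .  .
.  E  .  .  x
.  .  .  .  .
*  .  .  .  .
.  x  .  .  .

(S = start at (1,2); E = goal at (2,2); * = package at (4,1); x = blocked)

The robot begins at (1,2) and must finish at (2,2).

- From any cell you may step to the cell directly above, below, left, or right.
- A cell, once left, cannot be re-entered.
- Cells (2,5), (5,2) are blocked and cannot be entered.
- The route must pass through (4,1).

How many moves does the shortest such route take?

Any route passes through (4,1) somewhere between (1,2) and (2,2). Summing Manhattan distances along the two legs ((1,2) → (4,1) → (2,2)) gives a lower bound of 4 + 3 = 7 moves.
A route of 7 moves achieves this: (1,2) → (1,1) → (2,1) → (3,1) → (4,1) → (4,2) → (3,2) → (2,2).
Since 7 matches the lower bound, it is optimal.

7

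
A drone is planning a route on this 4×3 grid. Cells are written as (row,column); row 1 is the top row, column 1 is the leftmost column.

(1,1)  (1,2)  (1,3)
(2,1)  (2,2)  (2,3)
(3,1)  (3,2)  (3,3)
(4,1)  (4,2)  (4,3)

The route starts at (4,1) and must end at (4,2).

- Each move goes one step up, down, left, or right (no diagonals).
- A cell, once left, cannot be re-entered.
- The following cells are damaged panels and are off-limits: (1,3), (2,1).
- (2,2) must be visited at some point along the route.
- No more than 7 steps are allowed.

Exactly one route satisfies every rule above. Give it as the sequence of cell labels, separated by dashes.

(4,1) - (3,1) - (3,2) - (2,2) - (2,3) - (3,3) - (4,3) - (4,2)

The budget equals the shortest possible length, so every move has to be on a shortest route through the required cells.
Route from (4,1): up 1 to (3,1), right 1 to (3,2), up 1 to (2,2), right 1 to (2,3), down 2 to (4,3), left 1 to (4,2) — 7 moves in all.
Check: all required cells visited; 7 ≤ 7 moves.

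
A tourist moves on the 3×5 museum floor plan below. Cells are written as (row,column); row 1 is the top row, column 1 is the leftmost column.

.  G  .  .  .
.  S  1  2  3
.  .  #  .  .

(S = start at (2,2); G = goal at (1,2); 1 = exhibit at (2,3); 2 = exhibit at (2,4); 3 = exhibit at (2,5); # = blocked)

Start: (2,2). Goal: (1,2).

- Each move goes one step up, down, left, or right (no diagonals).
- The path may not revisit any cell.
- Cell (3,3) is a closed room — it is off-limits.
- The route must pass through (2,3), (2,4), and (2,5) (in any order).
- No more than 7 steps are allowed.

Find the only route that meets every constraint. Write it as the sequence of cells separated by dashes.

The budget equals the shortest possible length, so every move has to be on a shortest route through the required cells.
Route from (2,2): 3× right (reaching (2,5)), up to (1,5), 3× left (reaching (1,2)) — 7 moves in all.
Check: all required cells visited; 7 ≤ 7 moves.

(2,2) - (2,3) - (2,4) - (2,5) - (1,5) - (1,4) - (1,3) - (1,2)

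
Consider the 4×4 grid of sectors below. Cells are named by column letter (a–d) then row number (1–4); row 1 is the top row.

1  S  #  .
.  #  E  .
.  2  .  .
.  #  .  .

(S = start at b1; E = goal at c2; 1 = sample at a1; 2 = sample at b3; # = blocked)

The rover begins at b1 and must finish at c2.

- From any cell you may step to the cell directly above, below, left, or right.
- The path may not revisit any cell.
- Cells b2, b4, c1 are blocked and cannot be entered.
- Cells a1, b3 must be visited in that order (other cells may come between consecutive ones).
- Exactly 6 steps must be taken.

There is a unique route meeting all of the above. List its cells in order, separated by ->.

b1 -> a1 -> a2 -> a3 -> b3 -> c3 -> c2

The waypoints must appear in the order a1, b3, with no cell reused.
Route from b1: left to a1, 2× down (reaching a3), 2× right (reaching c3), up to c2 — 6 moves in all.
Check: order respected (1 at step 1, 2 at step 4); 6 moves as required.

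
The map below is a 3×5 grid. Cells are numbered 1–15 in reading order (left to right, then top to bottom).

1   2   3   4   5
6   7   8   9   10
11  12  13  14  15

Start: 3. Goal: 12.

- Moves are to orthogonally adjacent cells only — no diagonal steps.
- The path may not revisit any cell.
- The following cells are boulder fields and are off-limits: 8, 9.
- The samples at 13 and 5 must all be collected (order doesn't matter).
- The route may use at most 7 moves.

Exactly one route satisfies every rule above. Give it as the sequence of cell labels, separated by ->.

The budget equals the shortest possible length, so every move has to be on a shortest route through the required cells.
Route from 3: right 2 to 5, down 2 to 15, left 3 to 12 — 7 moves in all.
Check: all required cells visited; 7 ≤ 7 moves.

3 -> 4 -> 5 -> 10 -> 15 -> 14 -> 13 -> 12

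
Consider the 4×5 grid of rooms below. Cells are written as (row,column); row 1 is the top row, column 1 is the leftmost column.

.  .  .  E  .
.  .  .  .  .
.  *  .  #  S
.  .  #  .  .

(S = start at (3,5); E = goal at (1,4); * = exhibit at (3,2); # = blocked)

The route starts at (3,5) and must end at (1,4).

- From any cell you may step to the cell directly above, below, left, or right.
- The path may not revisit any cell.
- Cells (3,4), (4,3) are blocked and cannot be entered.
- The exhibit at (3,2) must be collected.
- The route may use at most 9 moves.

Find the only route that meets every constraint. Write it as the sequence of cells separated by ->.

(3,5) -> (2,5) -> (2,4) -> (2,3) -> (3,3) -> (3,2) -> (2,2) -> (1,2) -> (1,3) -> (1,4)

The 9-move cap with required stops at (3,2) leaves no slack for detours.
Route from (3,5): up to (2,5), 2× left (reaching (2,3)), down to (3,3), left to (3,2), 2× up (reaching (1,2)), 2× right (reaching (1,4)) — 9 moves in all.
Check: all required cells visited; 9 ≤ 9 moves.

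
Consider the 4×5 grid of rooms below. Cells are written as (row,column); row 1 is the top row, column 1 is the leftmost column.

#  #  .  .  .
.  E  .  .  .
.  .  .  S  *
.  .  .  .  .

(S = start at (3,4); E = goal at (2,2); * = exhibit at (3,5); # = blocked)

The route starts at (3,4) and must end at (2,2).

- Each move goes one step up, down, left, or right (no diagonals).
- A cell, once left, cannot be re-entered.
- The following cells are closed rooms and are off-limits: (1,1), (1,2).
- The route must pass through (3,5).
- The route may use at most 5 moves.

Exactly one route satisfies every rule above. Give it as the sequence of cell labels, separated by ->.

(3,4) -> (3,5) -> (2,5) -> (2,4) -> (2,3) -> (2,2)

The 5-move cap with required stops at (3,5) leaves no slack for detours.
Route from (3,4): right 1 to (3,5), up 1 to (2,5), left 3 to (2,2) — 5 moves in all.
Check: all required cells visited; 5 ≤ 5 moves.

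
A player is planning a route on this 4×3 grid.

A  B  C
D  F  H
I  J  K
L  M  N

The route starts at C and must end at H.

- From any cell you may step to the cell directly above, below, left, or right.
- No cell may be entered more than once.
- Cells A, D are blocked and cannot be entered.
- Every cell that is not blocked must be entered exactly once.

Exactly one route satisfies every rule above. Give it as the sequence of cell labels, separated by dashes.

Need to visit all 10 open cells exactly once, starting at C and ending at H.
Cell I has only two open neighbours (L and J), so the path must pass straight through it: one of those is the cell it's entered from and the other is where it exits.
Route from C: left to B, 2× down (reaching J), left to I, down to L, 2× right (reaching N), 2× up (reaching H) — 9 moves in all.
Check: all 10 open cells covered.

C - B - F - J - I - L - M - N - K - H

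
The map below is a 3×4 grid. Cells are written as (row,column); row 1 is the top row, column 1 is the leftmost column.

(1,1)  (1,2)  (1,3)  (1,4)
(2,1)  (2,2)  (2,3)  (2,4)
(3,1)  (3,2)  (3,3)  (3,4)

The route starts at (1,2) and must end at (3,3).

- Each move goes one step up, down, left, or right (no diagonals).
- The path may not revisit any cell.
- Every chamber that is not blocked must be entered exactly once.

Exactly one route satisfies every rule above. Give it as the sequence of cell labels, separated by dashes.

Need to visit all 12 open cells exactly once, starting at (1,2) and ending at (3,3).
Route from (1,2): left 1 to (1,1), down 2 to (3,1), right 1 to (3,2), up 1 to (2,2), right 1 to (2,3), up 1 to (1,3), right 1 to (1,4), down 2 to (3,4), left 1 to (3,3) — 11 moves in all.
Check: all 12 open cells covered.

(1,2) - (1,1) - (2,1) - (3,1) - (3,2) - (2,2) - (2,3) - (1,3) - (1,4) - (2,4) - (3,4) - (3,3)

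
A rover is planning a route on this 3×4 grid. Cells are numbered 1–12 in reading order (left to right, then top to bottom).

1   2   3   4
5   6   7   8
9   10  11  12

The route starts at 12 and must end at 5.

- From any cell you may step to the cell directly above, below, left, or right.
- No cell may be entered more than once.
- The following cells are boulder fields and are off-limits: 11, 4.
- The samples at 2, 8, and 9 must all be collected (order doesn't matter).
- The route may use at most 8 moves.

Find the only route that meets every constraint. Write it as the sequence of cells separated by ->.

The budget equals the shortest possible length, so every move has to be on a shortest route through the required cells.
Route from 12: up to 8, left to 7, up to 3, left to 2, 2× down (reaching 10), left to 9, up to 5 — 8 moves in all.
Check: all required cells visited; 8 ≤ 8 moves.

12 -> 8 -> 7 -> 3 -> 2 -> 6 -> 10 -> 9 -> 5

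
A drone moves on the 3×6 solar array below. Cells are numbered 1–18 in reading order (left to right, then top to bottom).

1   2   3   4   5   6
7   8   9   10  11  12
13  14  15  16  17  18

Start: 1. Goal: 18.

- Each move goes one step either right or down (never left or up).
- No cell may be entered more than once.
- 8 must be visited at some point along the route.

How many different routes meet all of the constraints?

A right/down-only route from 1 to 18 makes exactly 2 down-moves and 5 right-moves in some order.
With no other constraints that would be C(7,2) = 21 routes.
Split at 8 and multiply the segment counts: 1→8: 2; 8→18: 5; product = 10.
That gives 10 routes.

10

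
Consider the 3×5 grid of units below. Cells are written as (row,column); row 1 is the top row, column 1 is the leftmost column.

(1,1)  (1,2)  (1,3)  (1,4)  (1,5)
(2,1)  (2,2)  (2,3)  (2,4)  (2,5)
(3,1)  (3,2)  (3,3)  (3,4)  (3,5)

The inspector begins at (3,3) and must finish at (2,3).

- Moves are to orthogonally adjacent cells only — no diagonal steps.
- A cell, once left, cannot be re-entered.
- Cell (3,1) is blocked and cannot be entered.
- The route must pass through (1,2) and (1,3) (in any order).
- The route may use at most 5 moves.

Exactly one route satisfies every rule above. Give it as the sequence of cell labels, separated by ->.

(3,3) -> (3,2) -> (2,2) -> (1,2) -> (1,3) -> (2,3)

The 5-move cap with required stops at (1,2), (1,3) leaves no slack for detours.
Route from (3,3): left 1 to (3,2), up 2 to (1,2), right 1 to (1,3), down 1 to (2,3) — 5 moves in all.
Check: all required cells visited; 5 ≤ 5 moves.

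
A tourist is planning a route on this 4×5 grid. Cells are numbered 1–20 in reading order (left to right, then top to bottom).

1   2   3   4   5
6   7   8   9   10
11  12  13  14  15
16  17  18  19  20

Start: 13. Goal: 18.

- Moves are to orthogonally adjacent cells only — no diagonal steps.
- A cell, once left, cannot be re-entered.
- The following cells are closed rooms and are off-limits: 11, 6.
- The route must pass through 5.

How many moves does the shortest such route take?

9

Any route passes through 5 somewhere between 13 and 18. Summing Manhattan distances along the two legs (13 → 5 → 18) gives a lower bound of 4 + 5 = 9 moves.
A route of 9 moves achieves this: 13 → 8 → 3 → 4 → 5 → 10 → 15 → 20 → 19 → 18.
Since 9 matches the lower bound, it is optimal.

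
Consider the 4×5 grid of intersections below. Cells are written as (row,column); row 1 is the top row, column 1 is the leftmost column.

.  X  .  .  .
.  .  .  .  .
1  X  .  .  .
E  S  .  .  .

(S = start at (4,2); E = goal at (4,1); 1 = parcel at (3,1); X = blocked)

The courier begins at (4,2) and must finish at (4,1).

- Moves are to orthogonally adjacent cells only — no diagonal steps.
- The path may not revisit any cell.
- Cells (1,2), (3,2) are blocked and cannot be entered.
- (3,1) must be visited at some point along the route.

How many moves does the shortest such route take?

Any route passes through (3,1) somewhere between (4,2) and (4,1). Summing Manhattan distances along the two legs ((4,2) → (3,1) → (4,1)) gives a lower bound of 2 + 1 = 3 moves.
The shortest route satisfying every rule uses 7 moves: (4,2) → (4,3) → (3,3) → (2,3) → (2,2) → (2,1) → (3,1) → (4,1).
The bound of 3 isn't tight here; checking systematically, no route of length 3 through 6 satisfies every constraint (on a 4-connected grid the length of any start-to-goal walk has the same parity as the Manhattan bound, so only lengths 3, 5, 7, … need checking), so 7 is the minimum.

7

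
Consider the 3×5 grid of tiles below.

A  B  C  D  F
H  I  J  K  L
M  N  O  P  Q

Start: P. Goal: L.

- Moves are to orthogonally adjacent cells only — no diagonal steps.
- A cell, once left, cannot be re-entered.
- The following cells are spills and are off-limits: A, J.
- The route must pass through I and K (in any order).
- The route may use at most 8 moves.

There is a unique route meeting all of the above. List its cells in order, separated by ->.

The budget equals the shortest possible length, so every move has to be on a shortest route through the required cells.
Route from P: 2× left (reaching N), 2× up (reaching B), 2× right (reaching D), down to K, right to L — 8 moves in all.
Check: all required cells visited; 8 ≤ 8 moves.

P -> O -> N -> I -> B -> C -> D -> K -> L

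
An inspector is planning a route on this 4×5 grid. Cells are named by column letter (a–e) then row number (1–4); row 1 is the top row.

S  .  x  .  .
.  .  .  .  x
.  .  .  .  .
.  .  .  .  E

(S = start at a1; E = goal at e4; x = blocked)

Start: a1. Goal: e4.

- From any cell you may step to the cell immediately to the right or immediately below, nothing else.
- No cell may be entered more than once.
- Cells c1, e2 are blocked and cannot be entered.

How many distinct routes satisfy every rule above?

A right/down-only route from a1 to e4 makes exactly 3 down-moves and 4 right-moves in some order.
With no other constraints that would be C(7,3) = 35 routes.
Subtract routes through each blocked cell (inclusion–exclusion for overlaps): − through c1: 10 − through e2: 5 + through c1&e2: 3 → 23.
That gives 23 routes.

23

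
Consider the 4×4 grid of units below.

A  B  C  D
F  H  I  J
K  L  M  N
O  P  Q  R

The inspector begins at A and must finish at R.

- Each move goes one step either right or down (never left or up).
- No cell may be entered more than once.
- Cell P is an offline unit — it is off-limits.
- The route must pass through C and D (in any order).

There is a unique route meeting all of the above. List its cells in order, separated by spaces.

A B C D J N R

Moves only go right or down, so the column and row indices never decrease.
Route from A: right 3 to D, down 3 to R — 6 moves in all.
Check: all required cells visited.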